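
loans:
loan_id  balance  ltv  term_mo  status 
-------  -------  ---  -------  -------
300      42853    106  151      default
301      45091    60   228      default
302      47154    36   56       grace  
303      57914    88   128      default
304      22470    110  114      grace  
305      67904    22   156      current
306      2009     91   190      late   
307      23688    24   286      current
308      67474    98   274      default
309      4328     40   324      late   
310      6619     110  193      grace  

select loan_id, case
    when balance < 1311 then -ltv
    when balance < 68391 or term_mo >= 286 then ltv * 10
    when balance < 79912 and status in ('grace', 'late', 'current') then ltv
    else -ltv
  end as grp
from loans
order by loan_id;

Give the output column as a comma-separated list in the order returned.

loan_id=300: balance < 68391 or term_mo >= 286 → 1060
loan_id=301: balance < 68391 or term_mo >= 286 → 600
loan_id=302: balance < 68391 or term_mo >= 286 → 360
loan_id=303: balance < 68391 or term_mo >= 286 → 880
loan_id=304: balance < 68391 or term_mo >= 286 → 1100
loan_id=305: balance < 68391 or term_mo >= 286 → 220
loan_id=306: balance < 68391 or term_mo >= 286 → 910
loan_id=307: balance < 68391 or term_mo >= 286 → 240
loan_id=308: balance < 68391 or term_mo >= 286 → 980
loan_id=309: balance < 68391 or term_mo >= 286 → 400
loan_id=310: balance < 68391 or term_mo >= 286 → 1100

1060, 600, 360, 880, 1100, 220, 910, 240, 980, 400, 1100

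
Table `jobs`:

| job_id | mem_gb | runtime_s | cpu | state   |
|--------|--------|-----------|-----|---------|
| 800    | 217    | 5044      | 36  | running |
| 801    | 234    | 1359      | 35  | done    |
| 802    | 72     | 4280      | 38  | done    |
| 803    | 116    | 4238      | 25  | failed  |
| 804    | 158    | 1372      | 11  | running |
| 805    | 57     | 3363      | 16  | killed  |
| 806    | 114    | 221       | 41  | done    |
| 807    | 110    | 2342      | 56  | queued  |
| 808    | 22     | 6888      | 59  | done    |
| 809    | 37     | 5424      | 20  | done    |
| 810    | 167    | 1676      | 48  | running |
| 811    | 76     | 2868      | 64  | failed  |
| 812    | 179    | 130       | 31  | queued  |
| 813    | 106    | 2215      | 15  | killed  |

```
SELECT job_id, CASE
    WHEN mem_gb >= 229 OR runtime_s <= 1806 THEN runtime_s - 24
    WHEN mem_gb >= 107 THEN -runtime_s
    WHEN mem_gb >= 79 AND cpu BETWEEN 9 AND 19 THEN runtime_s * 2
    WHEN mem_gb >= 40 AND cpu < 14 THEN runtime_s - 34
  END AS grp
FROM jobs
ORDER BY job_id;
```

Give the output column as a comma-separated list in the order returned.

-5044, 1335, NULL, -4238, 1348, NULL, 197, -2342, NULL, NULL, 1652, NULL, 106, 4430

job_id=800: mem_gb >= 107 → -5044
job_id=801: mem_gb >= 229 OR runtime_s <= 1806 → 1335
job_id=802: (no match → NULL) → NULL
job_id=803: mem_gb >= 107 → -4238
job_id=804: mem_gb >= 229 OR runtime_s <= 1806 → 1348
job_id=805: (no match → NULL) → NULL
job_id=806: mem_gb >= 229 OR runtime_s <= 1806 → 197
job_id=807: mem_gb >= 107 → -2342
job_id=808: (no match → NULL) → NULL
job_id=809: (no match → NULL) → NULL
job_id=810: mem_gb >= 229 OR runtime_s <= 1806 → 1652
job_id=811: (no match → NULL) → NULL
job_id=812: mem_gb >= 229 OR runtime_s <= 1806 → 106
job_id=813: mem_gb >= 79 AND cpu BETWEEN 9 AND 19 → 4430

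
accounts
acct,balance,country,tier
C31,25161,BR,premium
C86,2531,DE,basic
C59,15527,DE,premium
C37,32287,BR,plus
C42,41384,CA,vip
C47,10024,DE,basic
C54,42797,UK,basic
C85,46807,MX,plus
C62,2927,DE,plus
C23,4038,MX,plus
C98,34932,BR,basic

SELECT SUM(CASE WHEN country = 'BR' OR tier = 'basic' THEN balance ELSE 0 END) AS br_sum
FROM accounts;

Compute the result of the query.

acct=C31: ✓ → 25161
acct=C86: ✓ → 2531
acct=C59: ✗
acct=C37: ✓ → 32287
acct=C42: ✗
acct=C47: ✓ → 10024
acct=C54: ✓ → 42797
acct=C85: ✗
acct=C62: ✗
acct=C23: ✗
acct=C98: ✓ → 34932
br_sum = 25161 + 2531 + 32287 + 10024 + 42797 + 34932 = 147732

147732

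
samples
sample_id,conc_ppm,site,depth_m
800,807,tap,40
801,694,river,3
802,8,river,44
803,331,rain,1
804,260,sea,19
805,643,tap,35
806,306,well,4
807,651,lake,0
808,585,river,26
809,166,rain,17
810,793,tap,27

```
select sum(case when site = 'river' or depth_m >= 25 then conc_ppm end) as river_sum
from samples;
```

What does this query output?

sample_id=800: ✓ → 807
sample_id=801: ✓ → 694
sample_id=802: ✓ → 8
sample_id=803: ✗
sample_id=804: ✗
sample_id=805: ✓ → 643
sample_id=806: ✗
sample_id=807: ✗
sample_id=808: ✓ → 585
sample_id=809: ✗
sample_id=810: ✓ → 793
river_sum = 807 + 694 + 8 + 643 + 585 + 793 = 3530

3530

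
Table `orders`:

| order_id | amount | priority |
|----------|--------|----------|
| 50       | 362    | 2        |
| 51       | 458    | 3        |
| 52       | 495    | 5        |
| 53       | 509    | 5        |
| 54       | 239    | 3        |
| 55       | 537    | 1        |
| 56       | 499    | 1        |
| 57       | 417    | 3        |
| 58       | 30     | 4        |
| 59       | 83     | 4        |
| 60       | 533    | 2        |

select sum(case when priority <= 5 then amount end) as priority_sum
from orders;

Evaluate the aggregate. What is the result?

4162

order_id=50: ✓ → 362
order_id=51: ✓ → 458
order_id=52: ✓ → 495
order_id=53: ✓ → 509
order_id=54: ✓ → 239
order_id=55: ✓ → 537
order_id=56: ✓ → 499
order_id=57: ✓ → 417
order_id=58: ✓ → 30
order_id=59: ✓ → 83
order_id=60: ✓ → 533
priority_sum = 362 + 458 + 495 + 509 + 239 + 537 + 499 + 417 + 30 + 83 + 533 = 4162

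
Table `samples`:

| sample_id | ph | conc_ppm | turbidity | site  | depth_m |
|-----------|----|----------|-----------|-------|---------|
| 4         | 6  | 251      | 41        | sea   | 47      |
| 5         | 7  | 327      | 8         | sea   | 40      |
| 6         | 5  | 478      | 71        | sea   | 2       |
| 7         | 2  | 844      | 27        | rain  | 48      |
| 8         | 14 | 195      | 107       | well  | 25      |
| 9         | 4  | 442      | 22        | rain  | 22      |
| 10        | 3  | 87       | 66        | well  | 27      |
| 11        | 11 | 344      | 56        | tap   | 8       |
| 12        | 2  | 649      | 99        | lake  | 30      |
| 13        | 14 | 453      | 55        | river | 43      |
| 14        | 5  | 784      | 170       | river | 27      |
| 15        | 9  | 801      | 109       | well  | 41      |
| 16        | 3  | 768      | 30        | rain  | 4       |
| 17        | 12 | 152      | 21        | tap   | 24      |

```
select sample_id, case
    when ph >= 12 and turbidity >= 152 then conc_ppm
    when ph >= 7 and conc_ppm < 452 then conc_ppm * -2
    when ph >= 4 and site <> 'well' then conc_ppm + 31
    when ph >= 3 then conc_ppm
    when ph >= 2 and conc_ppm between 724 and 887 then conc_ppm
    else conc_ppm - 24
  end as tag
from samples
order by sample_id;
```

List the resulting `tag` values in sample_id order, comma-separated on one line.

282, -654, 509, 844, -390, 473, 87, -688, 625, 484, 815, 801, 768, -304

sample_id=4: ph >= 4 and site <> 'well' → 282
sample_id=5: ph >= 7 and conc_ppm < 452 → -654
sample_id=6: ph >= 4 and site <> 'well' → 509
sample_id=7: ph >= 2 and conc_ppm between 724 and 887 → 844
sample_id=8: ph >= 7 and conc_ppm < 452 → -390
sample_id=9: ph >= 4 and site <> 'well' → 473
sample_id=10: ph >= 3 → 87
sample_id=11: ph >= 7 and conc_ppm < 452 → -688
sample_id=12: ELSE → 625
sample_id=13: ph >= 4 and site <> 'well' → 484
sample_id=14: ph >= 4 and site <> 'well' → 815
sample_id=15: ph >= 3 → 801
sample_id=16: ph >= 3 → 768
sample_id=17: ph >= 7 and conc_ppm < 452 → -304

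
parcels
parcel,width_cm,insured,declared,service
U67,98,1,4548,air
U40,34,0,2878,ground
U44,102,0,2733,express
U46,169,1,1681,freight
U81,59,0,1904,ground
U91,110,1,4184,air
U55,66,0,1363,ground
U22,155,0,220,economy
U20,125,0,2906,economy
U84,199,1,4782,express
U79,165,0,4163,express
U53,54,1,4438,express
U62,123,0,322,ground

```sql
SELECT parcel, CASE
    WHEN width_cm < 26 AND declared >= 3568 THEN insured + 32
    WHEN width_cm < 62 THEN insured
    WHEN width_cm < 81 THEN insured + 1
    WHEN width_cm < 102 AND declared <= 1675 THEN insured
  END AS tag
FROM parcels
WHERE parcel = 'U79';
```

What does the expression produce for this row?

NULL

parcel = U79: width_cm=165, insured=0, declared=4163, service=express.
width_cm < 26 AND declared >= 3568 → false
width_cm < 62 → false
width_cm < 81 → false
width_cm < 102 AND declared <= 1675 → false
No WHEN matched and there is no ELSE, so the CASE yields NULL.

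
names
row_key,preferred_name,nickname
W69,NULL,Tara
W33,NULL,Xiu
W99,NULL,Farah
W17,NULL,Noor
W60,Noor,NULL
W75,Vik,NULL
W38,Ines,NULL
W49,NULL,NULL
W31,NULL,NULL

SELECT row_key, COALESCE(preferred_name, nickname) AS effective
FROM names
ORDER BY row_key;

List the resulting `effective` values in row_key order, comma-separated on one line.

row_key=W17: preferred_name=NULL, nickname=Noor → Noor
row_key=W31: preferred_name=NULL, nickname=NULL (all NULL) → NULL
row_key=W33: preferred_name=NULL, nickname=Xiu → Xiu
row_key=W38: preferred_name=Ines → Ines
row_key=W49: preferred_name=NULL, nickname=NULL (all NULL) → NULL
row_key=W60: preferred_name=Noor → Noor
row_key=W69: preferred_name=NULL, nickname=Tara → Tara
row_key=W75: preferred_name=Vik → Vik
row_key=W99: preferred_name=NULL, nickname=Farah → Farah

Noor, NULL, Xiu, Ines, NULL, Noor, Tara, Vik, Farah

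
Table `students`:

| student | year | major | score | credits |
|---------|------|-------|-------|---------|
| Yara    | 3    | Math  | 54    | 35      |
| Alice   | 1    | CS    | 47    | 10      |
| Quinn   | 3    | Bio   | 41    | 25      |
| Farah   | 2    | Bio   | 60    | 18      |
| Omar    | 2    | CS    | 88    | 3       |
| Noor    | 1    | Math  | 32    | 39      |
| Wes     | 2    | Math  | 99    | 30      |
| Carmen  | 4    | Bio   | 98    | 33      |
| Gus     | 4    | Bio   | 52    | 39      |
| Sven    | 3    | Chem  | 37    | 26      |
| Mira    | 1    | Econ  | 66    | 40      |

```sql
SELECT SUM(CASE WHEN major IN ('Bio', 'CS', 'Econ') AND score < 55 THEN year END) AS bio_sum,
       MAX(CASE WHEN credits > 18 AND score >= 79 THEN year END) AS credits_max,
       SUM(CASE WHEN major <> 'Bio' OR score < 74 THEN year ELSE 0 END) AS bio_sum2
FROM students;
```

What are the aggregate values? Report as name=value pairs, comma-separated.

bio_sum=8, credits_max=4, bio_sum2=22

[bio_sum: major IN ('Bio', 'CS', 'Econ') AND score < 55]
student=Yara: ✗
student=Alice: ✓ → 1
student=Quinn: ✓ → 3
student=Farah: ✗
student=Omar: ✗
student=Noor: ✗
student=Wes: ✗
student=Carmen: ✗
student=Gus: ✓ → 4
student=Sven: ✗
student=Mira: ✗
bio_sum = 1 + 3 + 4 = 8
—
[credits_max: credits > 18 AND score >= 79]
student=Yara: ✗
student=Alice: ✗
student=Quinn: ✗
student=Farah: ✗
student=Omar: ✗
student=Noor: ✗
student=Wes: ✓ → 2
student=Carmen: ✓ → 4
student=Gus: ✗
student=Sven: ✗
student=Mira: ✗
credits_max = MAX(2, 4) = 4
—
[bio_sum2: major <> 'Bio' OR score < 74]
student=Yara: ✓ → 3
student=Alice: ✓ → 1
student=Quinn: ✓ → 3
student=Farah: ✓ → 2
student=Omar: ✓ → 2
student=Noor: ✓ → 1
student=Wes: ✓ → 2
student=Carmen: ✗
student=Gus: ✓ → 4
student=Sven: ✓ → 3
student=Mira: ✓ → 1
bio_sum2 = 3 + 1 + 3 + 2 + 2 + 1 + 2 + 4 + 3 + 1 = 22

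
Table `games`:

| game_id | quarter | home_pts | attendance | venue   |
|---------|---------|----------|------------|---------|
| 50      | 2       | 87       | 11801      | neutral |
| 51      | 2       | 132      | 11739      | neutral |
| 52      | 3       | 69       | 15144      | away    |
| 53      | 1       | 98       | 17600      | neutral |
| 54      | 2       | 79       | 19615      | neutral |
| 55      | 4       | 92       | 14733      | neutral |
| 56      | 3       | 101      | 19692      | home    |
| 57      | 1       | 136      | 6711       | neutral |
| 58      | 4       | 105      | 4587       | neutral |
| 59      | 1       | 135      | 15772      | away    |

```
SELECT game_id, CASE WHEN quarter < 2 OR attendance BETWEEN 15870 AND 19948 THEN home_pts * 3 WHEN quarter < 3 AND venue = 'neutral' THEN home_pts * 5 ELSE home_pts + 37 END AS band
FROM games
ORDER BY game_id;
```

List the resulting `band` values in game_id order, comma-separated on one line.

435, 660, 106, 294, 237, 129, 303, 408, 142, 405

game_id=50: quarter < 3 AND venue = 'neutral' → 435
game_id=51: quarter < 3 AND venue = 'neutral' → 660
game_id=52: ELSE → 106
game_id=53: quarter < 2 OR attendance BETWEEN 15870 AND 19948 → 294
game_id=54: quarter < 2 OR attendance BETWEEN 15870 AND 19948 → 237
game_id=55: ELSE → 129
game_id=56: quarter < 2 OR attendance BETWEEN 15870 AND 19948 → 303
game_id=57: quarter < 2 OR attendance BETWEEN 15870 AND 19948 → 408
game_id=58: ELSE → 142
game_id=59: quarter < 2 OR attendance BETWEEN 15870 AND 19948 → 405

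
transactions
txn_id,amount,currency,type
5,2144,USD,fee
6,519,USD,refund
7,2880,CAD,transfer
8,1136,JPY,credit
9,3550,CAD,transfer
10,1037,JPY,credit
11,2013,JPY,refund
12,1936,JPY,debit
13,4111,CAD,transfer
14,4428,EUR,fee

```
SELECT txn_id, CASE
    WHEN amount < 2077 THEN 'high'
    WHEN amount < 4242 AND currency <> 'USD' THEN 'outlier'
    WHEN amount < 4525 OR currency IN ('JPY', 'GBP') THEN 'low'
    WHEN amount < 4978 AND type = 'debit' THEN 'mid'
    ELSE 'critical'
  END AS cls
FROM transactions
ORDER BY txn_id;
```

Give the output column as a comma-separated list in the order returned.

txn_id=5: amount < 4525 OR currency IN ('JPY', 'GBP') → low
txn_id=6: amount < 2077 → high
txn_id=7: amount < 4242 AND currency <> 'USD' → outlier
txn_id=8: amount < 2077 → high
txn_id=9: amount < 4242 AND currency <> 'USD' → outlier
txn_id=10: amount < 2077 → high
txn_id=11: amount < 2077 → high
txn_id=12: amount < 2077 → high
txn_id=13: amount < 4242 AND currency <> 'USD' → outlier
txn_id=14: amount < 4525 OR currency IN ('JPY', 'GBP') → low

low, high, outlier, high, outlier, high, high, high, outlier, low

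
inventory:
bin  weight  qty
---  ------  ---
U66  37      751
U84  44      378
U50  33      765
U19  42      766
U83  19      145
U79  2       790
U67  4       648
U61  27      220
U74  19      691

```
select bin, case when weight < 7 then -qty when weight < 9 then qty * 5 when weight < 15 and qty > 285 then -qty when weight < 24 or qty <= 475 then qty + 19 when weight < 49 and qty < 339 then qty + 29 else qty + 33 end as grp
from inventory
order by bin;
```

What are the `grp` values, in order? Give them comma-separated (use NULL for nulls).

bin=U19: ELSE → 799
bin=U50: ELSE → 798
bin=U61: weight < 24 or qty <= 475 → 239
bin=U66: ELSE → 784
bin=U67: weight < 7 → -648
bin=U74: weight < 24 or qty <= 475 → 710
bin=U79: weight < 7 → -790
bin=U83: weight < 24 or qty <= 475 → 164
bin=U84: weight < 24 or qty <= 475 → 397

799, 798, 239, 784, -648, 710, -790, 164, 397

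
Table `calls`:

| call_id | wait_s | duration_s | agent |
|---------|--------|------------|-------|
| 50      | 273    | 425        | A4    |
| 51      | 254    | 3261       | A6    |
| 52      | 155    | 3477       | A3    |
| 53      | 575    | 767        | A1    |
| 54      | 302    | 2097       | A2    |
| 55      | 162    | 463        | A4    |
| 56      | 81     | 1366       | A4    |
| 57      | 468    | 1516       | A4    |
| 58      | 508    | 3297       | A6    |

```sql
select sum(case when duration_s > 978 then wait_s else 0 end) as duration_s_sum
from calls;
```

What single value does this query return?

call_id=50: ✗
call_id=51: ✓ → 254
call_id=52: ✓ → 155
call_id=53: ✗
call_id=54: ✓ → 302
call_id=55: ✗
call_id=56: ✓ → 81
call_id=57: ✓ → 468
call_id=58: ✓ → 508
duration_s_sum = 254 + 155 + 302 + 81 + 468 + 508 = 1768

1768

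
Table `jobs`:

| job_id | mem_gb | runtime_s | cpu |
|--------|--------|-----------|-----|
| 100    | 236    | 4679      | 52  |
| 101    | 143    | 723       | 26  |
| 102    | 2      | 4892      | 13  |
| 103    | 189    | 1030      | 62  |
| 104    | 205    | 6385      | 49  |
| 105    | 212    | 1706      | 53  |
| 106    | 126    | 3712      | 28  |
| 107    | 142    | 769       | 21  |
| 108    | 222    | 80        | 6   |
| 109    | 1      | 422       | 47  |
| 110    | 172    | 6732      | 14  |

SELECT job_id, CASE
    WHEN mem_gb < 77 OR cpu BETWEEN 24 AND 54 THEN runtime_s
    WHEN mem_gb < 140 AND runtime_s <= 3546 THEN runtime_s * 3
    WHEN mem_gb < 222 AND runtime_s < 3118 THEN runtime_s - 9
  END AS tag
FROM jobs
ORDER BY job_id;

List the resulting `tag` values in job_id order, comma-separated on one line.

4679, 723, 4892, 1021, 6385, 1706, 3712, 760, NULL, 422, NULL

job_id=100: mem_gb < 77 OR cpu BETWEEN 24 AND 54 → 4679
job_id=101: mem_gb < 77 OR cpu BETWEEN 24 AND 54 → 723
job_id=102: mem_gb < 77 OR cpu BETWEEN 24 AND 54 → 4892
job_id=103: mem_gb < 222 AND runtime_s < 3118 → 1021
job_id=104: mem_gb < 77 OR cpu BETWEEN 24 AND 54 → 6385
job_id=105: mem_gb < 77 OR cpu BETWEEN 24 AND 54 → 1706
job_id=106: mem_gb < 77 OR cpu BETWEEN 24 AND 54 → 3712
job_id=107: mem_gb < 222 AND runtime_s < 3118 → 760
job_id=108: (no match → NULL) → NULL
job_id=109: mem_gb < 77 OR cpu BETWEEN 24 AND 54 → 422
job_id=110: (no match → NULL) → NULL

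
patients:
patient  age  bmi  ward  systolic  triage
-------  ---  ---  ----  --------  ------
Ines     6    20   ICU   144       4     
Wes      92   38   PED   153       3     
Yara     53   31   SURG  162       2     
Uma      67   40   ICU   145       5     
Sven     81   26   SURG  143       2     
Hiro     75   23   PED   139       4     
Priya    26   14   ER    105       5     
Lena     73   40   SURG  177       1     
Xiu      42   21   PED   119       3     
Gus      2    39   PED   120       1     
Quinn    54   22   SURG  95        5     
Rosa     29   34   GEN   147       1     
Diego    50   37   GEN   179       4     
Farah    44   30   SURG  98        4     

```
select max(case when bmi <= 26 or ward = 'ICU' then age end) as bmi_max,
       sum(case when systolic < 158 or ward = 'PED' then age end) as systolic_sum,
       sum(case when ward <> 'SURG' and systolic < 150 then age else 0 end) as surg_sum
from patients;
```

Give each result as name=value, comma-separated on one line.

[bmi_max: bmi <= 26 or ward = 'ICU']
patient=Ines: ✓ → 6
patient=Wes: ✗
patient=Yara: ✗
patient=Uma: ✓ → 67
patient=Sven: ✓ → 81
patient=Hiro: ✓ → 75
patient=Priya: ✓ → 26
patient=Lena: ✗
patient=Xiu: ✓ → 42
patient=Gus: ✗
patient=Quinn: ✓ → 54
patient=Rosa: ✗
patient=Diego: ✗
patient=Farah: ✗
bmi_max = MAX(6, 67, 81, 75, 26, 42, 54) = 81
—
[systolic_sum: systolic < 158 or ward = 'PED']
patient=Ines: ✓ → 6
patient=Wes: ✓ → 92
patient=Yara: ✗
patient=Uma: ✓ → 67
patient=Sven: ✓ → 81
patient=Hiro: ✓ → 75
patient=Priya: ✓ → 26
patient=Lena: ✗
patient=Xiu: ✓ → 42
patient=Gus: ✓ → 2
patient=Quinn: ✓ → 54
patient=Rosa: ✓ → 29
patient=Diego: ✗
patient=Farah: ✓ → 44
systolic_sum = 6 + 92 + 67 + 81 + 75 + 26 + 42 + 2 + 54 + 29 + 44 = 518
—
[surg_sum: ward <> 'SURG' and systolic < 150]
patient=Ines: ✓ → 6
patient=Wes: ✗
patient=Yara: ✗
patient=Uma: ✓ → 67
patient=Sven: ✗
patient=Hiro: ✓ → 75
patient=Priya: ✓ → 26
patient=Lena: ✗
patient=Xiu: ✓ → 42
patient=Gus: ✓ → 2
patient=Quinn: ✗
patient=Rosa: ✓ → 29
patient=Diego: ✗
patient=Farah: ✗
surg_sum = 6 + 67 + 75 + 26 + 42 + 2 + 29 = 247

bmi_max=81, systolic_sum=518, surg_sum=247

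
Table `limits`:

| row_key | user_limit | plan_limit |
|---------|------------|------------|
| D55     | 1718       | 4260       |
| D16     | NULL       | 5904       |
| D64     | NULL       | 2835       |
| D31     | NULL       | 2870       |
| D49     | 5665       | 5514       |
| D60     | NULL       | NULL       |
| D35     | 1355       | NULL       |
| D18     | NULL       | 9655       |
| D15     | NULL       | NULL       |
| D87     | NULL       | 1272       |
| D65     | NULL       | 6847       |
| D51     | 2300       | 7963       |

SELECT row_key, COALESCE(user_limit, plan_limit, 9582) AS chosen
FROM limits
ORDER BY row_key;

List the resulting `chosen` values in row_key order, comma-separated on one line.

9582, 5904, 9655, 2870, 1355, 5665, 2300, 1718, 9582, 2835, 6847, 1272

row_key=D15: user_limit=NULL, plan_limit=NULL, → literal 9582 → 9582
row_key=D16: user_limit=NULL, plan_limit=5904 → 5904
row_key=D18: user_limit=NULL, plan_limit=9655 → 9655
row_key=D31: user_limit=NULL, plan_limit=2870 → 2870
row_key=D35: user_limit=1355 → 1355
row_key=D49: user_limit=5665 → 5665
row_key=D51: user_limit=2300 → 2300
row_key=D55: user_limit=1718 → 1718
row_key=D60: user_limit=NULL, plan_limit=NULL, → literal 9582 → 9582
row_key=D64: user_limit=NULL, plan_limit=2835 → 2835
row_key=D65: user_limit=NULL, plan_limit=6847 → 6847
row_key=D87: user_limit=NULL, plan_limit=1272 → 1272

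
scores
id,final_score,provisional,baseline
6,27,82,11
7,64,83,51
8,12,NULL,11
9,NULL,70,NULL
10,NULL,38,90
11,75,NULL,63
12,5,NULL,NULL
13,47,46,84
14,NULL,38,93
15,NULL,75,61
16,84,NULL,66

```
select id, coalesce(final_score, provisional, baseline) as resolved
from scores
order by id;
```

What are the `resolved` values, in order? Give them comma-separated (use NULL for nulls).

id=6: final_score=27 → 27
id=7: final_score=64 → 64
id=8: final_score=12 → 12
id=9: final_score=NULL, provisional=70 → 70
id=10: final_score=NULL, provisional=38 → 38
id=11: final_score=75 → 75
id=12: final_score=5 → 5
id=13: final_score=47 → 47
id=14: final_score=NULL, provisional=38 → 38
id=15: final_score=NULL, provisional=75 → 75
id=16: final_score=84 → 84

27, 64, 12, 70, 38, 75, 5, 47, 38, 75, 84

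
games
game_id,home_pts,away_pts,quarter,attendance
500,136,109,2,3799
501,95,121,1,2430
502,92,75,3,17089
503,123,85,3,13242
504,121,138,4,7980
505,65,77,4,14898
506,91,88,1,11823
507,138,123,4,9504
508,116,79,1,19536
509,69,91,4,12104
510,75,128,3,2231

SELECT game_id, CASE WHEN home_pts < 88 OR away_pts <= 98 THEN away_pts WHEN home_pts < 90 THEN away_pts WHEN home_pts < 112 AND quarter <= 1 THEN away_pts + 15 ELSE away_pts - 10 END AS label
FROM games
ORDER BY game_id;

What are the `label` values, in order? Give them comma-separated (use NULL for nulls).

99, 136, 75, 85, 128, 77, 88, 113, 79, 91, 128

game_id=500: ELSE → 99
game_id=501: home_pts < 112 AND quarter <= 1 → 136
game_id=502: home_pts < 88 OR away_pts <= 98 → 75
game_id=503: home_pts < 88 OR away_pts <= 98 → 85
game_id=504: ELSE → 128
game_id=505: home_pts < 88 OR away_pts <= 98 → 77
game_id=506: home_pts < 88 OR away_pts <= 98 → 88
game_id=507: ELSE → 113
game_id=508: home_pts < 88 OR away_pts <= 98 → 79
game_id=509: home_pts < 88 OR away_pts <= 98 → 91
game_id=510: home_pts < 88 OR away_pts <= 98 → 128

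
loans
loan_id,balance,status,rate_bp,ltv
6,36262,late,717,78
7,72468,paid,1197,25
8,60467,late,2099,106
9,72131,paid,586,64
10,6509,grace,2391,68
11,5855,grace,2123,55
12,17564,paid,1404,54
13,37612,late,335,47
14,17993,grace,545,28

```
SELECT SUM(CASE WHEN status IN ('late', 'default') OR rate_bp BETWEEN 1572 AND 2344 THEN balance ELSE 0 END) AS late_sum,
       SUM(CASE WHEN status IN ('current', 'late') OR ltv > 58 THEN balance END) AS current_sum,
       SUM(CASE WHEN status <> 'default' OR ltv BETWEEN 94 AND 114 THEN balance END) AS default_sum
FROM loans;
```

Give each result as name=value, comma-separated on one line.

[late_sum: status IN ('late', 'default') OR rate_bp BETWEEN 1572 AND 2344]
loan_id=6: ✓ → 36262
loan_id=7: ✗
loan_id=8: ✓ → 60467
loan_id=9: ✗
loan_id=10: ✗
loan_id=11: ✓ → 5855
loan_id=12: ✗
loan_id=13: ✓ → 37612
loan_id=14: ✗
late_sum = 36262 + 60467 + 5855 + 37612 = 140196
—
[current_sum: status IN ('current', 'late') OR ltv > 58]
loan_id=6: ✓ → 36262
loan_id=7: ✗
loan_id=8: ✓ → 60467
loan_id=9: ✓ → 72131
loan_id=10: ✓ → 6509
loan_id=11: ✗
loan_id=12: ✗
loan_id=13: ✓ → 37612
loan_id=14: ✗
current_sum = 36262 + 60467 + 72131 + 6509 + 37612 = 212981
—
[default_sum: status <> 'default' OR ltv BETWEEN 94 AND 114]
loan_id=6: ✓ → 36262
loan_id=7: ✓ → 72468
loan_id=8: ✓ → 60467
loan_id=9: ✓ → 72131
loan_id=10: ✓ → 6509
loan_id=11: ✓ → 5855
loan_id=12: ✓ → 17564
loan_id=13: ✓ → 37612
loan_id=14: ✓ → 17993
default_sum = 36262 + 72468 + 60467 + 72131 + 6509 + 5855 + 17564 + 37612 + 17993 = 326861

late_sum=140196, current_sum=212981, default_sum=326861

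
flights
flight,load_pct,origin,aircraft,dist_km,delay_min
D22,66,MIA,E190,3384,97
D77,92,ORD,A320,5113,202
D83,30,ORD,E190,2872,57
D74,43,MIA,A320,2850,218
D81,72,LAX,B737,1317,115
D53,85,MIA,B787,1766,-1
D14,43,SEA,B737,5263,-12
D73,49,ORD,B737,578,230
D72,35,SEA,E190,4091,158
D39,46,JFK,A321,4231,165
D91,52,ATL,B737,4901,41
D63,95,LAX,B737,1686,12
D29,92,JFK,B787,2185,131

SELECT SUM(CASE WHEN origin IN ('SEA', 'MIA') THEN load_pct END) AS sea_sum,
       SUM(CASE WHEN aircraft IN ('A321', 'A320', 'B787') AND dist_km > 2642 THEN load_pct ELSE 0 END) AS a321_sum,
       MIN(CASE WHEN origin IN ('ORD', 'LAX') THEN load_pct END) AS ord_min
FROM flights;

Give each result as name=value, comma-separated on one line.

sea_sum=272, a321_sum=181, ord_min=30

[sea_sum: origin IN ('SEA', 'MIA')]
flight=D22: ✓ → 66
flight=D77: ✗
flight=D83: ✗
flight=D74: ✓ → 43
flight=D81: ✗
flight=D53: ✓ → 85
flight=D14: ✓ → 43
flight=D73: ✗
flight=D72: ✓ → 35
flight=D39: ✗
flight=D91: ✗
flight=D63: ✗
flight=D29: ✗
sea_sum = 66 + 43 + 85 + 43 + 35 = 272
—
[a321_sum: aircraft IN ('A321', 'A320', 'B787') AND dist_km > 2642]
flight=D22: ✗
flight=D77: ✓ → 92
flight=D83: ✗
flight=D74: ✓ → 43
flight=D81: ✗
flight=D53: ✗
flight=D14: ✗
flight=D73: ✗
flight=D72: ✗
flight=D39: ✓ → 46
flight=D91: ✗
flight=D63: ✗
flight=D29: ✗
a321_sum = 92 + 43 + 46 = 181
—
[ord_min: origin IN ('ORD', 'LAX')]
flight=D22: ✗
flight=D77: ✓ → 92
flight=D83: ✓ → 30
flight=D74: ✗
flight=D81: ✓ → 72
flight=D53: ✗
flight=D14: ✗
flight=D73: ✓ → 49
flight=D72: ✗
flight=D39: ✗
flight=D91: ✗
flight=D63: ✓ → 95
flight=D29: ✗
ord_min = MIN(92, 30, 72, 49, 95) = 30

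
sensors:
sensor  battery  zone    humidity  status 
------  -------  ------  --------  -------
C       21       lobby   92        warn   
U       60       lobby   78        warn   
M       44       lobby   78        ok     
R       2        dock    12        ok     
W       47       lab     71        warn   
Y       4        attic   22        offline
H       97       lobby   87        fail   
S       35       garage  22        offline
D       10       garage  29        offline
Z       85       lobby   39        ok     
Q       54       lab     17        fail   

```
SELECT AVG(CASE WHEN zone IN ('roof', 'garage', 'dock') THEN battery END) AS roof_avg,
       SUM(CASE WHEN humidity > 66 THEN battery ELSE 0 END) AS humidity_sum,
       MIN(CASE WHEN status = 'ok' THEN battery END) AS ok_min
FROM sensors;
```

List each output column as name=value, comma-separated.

roof_avg=15.6666666667, humidity_sum=269, ok_min=2

[roof_avg: zone IN ('roof', 'garage', 'dock')]
sensor=C: ✗
sensor=U: ✗
sensor=M: ✗
sensor=R: ✓ → 2
sensor=W: ✗
sensor=Y: ✗
sensor=H: ✗
sensor=S: ✓ → 35
sensor=D: ✓ → 10
sensor=Z: ✗
sensor=Q: ✗
roof_avg = (2 + 35 + 10) / 3 = 15.6666666667
—
[humidity_sum: humidity > 66]
sensor=C: ✓ → 21
sensor=U: ✓ → 60
sensor=M: ✓ → 44
sensor=R: ✗
sensor=W: ✓ → 47
sensor=Y: ✗
sensor=H: ✓ → 97
sensor=S: ✗
sensor=D: ✗
sensor=Z: ✗
sensor=Q: ✗
humidity_sum = 21 + 60 + 44 + 47 + 97 = 269
—
[ok_min: status = 'ok']
sensor=C: ✗
sensor=U: ✗
sensor=M: ✓ → 44
sensor=R: ✓ → 2
sensor=W: ✗
sensor=Y: ✗
sensor=H: ✗
sensor=S: ✗
sensor=D: ✗
sensor=Z: ✓ → 85
sensor=Q: ✗
ok_min = MIN(44, 2, 85) = 2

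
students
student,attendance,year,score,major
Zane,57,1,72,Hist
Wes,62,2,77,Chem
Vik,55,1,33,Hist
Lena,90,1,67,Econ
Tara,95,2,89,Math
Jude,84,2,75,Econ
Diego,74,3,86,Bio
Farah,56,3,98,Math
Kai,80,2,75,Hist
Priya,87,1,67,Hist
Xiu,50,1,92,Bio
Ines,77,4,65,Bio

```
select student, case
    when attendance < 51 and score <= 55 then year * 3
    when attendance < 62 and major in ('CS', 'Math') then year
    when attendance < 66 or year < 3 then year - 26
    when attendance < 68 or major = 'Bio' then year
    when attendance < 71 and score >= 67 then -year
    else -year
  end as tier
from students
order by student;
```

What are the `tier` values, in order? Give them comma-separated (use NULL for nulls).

student=Diego: attendance < 68 or major = 'Bio' → 3
student=Farah: attendance < 62 and major in ('CS', 'Math') → 3
student=Ines: attendance < 68 or major = 'Bio' → 4
student=Jude: attendance < 66 or year < 3 → -24
student=Kai: attendance < 66 or year < 3 → -24
student=Lena: attendance < 66 or year < 3 → -25
student=Priya: attendance < 66 or year < 3 → -25
student=Tara: attendance < 66 or year < 3 → -24
student=Vik: attendance < 66 or year < 3 → -25
student=Wes: attendance < 66 or year < 3 → -24
student=Xiu: attendance < 66 or year < 3 → -25
student=Zane: attendance < 66 or year < 3 → -25

3, 3, 4, -24, -24, -25, -25, -24, -25, -24, -25, -25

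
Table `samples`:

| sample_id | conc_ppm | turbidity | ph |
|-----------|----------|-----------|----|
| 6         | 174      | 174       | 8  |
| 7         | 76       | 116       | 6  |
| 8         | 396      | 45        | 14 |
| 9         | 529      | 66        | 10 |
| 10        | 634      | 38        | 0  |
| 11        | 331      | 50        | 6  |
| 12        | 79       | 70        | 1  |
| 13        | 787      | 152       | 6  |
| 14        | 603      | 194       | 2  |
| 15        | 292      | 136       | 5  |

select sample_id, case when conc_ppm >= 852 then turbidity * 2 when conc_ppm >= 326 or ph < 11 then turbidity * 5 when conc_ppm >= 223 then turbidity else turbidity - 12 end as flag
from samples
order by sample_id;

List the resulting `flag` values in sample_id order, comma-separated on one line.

sample_id=6: conc_ppm >= 326 or ph < 11 → 870
sample_id=7: conc_ppm >= 326 or ph < 11 → 580
sample_id=8: conc_ppm >= 326 or ph < 11 → 225
sample_id=9: conc_ppm >= 326 or ph < 11 → 330
sample_id=10: conc_ppm >= 326 or ph < 11 → 190
sample_id=11: conc_ppm >= 326 or ph < 11 → 250
sample_id=12: conc_ppm >= 326 or ph < 11 → 350
sample_id=13: conc_ppm >= 326 or ph < 11 → 760
sample_id=14: conc_ppm >= 326 or ph < 11 → 970
sample_id=15: conc_ppm >= 326 or ph < 11 → 680

870, 580, 225, 330, 190, 250, 350, 760, 970, 680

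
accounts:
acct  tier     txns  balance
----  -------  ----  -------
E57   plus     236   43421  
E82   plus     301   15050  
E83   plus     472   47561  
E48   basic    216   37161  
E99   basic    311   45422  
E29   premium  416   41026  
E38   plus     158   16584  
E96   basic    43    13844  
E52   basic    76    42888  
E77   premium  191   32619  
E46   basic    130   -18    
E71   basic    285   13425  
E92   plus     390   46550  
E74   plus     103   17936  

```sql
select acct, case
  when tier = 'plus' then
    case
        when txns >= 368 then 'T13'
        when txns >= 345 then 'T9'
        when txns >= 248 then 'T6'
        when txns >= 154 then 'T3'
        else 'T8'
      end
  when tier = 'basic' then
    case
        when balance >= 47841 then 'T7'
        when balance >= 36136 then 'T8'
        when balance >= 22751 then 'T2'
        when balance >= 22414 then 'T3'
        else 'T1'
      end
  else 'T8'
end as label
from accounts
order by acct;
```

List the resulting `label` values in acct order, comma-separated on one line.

acct=E29: tier='premium' → outer ELSE → T8
acct=E38: tier='plus' → inner[txns >= 154] → T3
acct=E46: tier='basic' → inner[ELSE] → T1
acct=E48: tier='basic' → inner[balance >= 36136] → T8
acct=E52: tier='basic' → inner[balance >= 36136] → T8
acct=E57: tier='plus' → inner[txns >= 154] → T3
acct=E71: tier='basic' → inner[ELSE] → T1
acct=E74: tier='plus' → inner[ELSE] → T8
acct=E77: tier='premium' → outer ELSE → T8
acct=E82: tier='plus' → inner[txns >= 248] → T6
acct=E83: tier='plus' → inner[txns >= 368] → T13
acct=E92: tier='plus' → inner[txns >= 368] → T13
acct=E96: tier='basic' → inner[ELSE] → T1
acct=E99: tier='basic' → inner[balance >= 36136] → T8

T8, T3, T1, T8, T8, T3, T1, T8, T8, T6, T13, T13, T1, T8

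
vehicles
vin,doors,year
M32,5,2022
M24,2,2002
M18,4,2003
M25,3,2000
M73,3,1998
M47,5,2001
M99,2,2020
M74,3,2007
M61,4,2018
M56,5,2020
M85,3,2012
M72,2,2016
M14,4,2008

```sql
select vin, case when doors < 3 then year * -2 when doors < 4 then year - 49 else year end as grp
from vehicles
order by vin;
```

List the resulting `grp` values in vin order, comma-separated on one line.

2008, 2003, -4004, 1951, 2022, 2001, 2020, 2018, -4032, 1949, 1958, 1963, -4040

vin=M14: ELSE → 2008
vin=M18: ELSE → 2003
vin=M24: doors < 3 → -4004
vin=M25: doors < 4 → 1951
vin=M32: ELSE → 2022
vin=M47: ELSE → 2001
vin=M56: ELSE → 2020
vin=M61: ELSE → 2018
vin=M72: doors < 3 → -4032
vin=M73: doors < 4 → 1949
vin=M74: doors < 4 → 1958
vin=M85: doors < 4 → 1963
vin=M99: doors < 3 → -4040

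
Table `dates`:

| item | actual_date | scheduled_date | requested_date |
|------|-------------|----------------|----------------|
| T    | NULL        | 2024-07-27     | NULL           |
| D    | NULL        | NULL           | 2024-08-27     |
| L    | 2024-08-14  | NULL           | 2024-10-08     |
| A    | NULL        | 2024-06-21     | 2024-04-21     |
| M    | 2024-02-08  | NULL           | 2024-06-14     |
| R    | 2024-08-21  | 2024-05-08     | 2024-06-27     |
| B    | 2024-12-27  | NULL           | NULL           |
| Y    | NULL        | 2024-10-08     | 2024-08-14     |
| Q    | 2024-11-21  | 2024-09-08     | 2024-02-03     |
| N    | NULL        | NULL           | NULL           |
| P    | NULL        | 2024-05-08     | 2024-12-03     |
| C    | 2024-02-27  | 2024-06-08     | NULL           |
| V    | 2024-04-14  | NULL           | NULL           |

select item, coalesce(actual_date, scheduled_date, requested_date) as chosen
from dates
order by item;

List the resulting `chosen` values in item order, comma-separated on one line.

item=A: actual_date=NULL, scheduled_date=2024-06-21 → 2024-06-21
item=B: actual_date=2024-12-27 → 2024-12-27
item=C: actual_date=2024-02-27 → 2024-02-27
item=D: actual_date=NULL, scheduled_date=NULL, requested_date=2024-08-27 → 2024-08-27
item=L: actual_date=2024-08-14 → 2024-08-14
item=M: actual_date=2024-02-08 → 2024-02-08
item=N: actual_date=NULL, scheduled_date=NULL, requested_date=NULL (all NULL) → NULL
item=P: actual_date=NULL, scheduled_date=2024-05-08 → 2024-05-08
item=Q: actual_date=2024-11-21 → 2024-11-21
item=R: actual_date=2024-08-21 → 2024-08-21
item=T: actual_date=NULL, scheduled_date=2024-07-27 → 2024-07-27
item=V: actual_date=2024-04-14 → 2024-04-14
item=Y: actual_date=NULL, scheduled_date=2024-10-08 → 2024-10-08

2024-06-21, 2024-12-27, 2024-02-27, 2024-08-27, 2024-08-14, 2024-02-08, NULL, 2024-05-08, 2024-11-21, 2024-08-21, 2024-07-27, 2024-04-14, 2024-10-08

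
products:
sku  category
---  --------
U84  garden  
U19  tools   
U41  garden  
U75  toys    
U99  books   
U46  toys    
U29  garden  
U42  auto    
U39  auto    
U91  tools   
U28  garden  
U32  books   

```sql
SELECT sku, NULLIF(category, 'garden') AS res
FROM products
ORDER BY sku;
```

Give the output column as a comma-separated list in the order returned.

sku=U19: category=tools vs garden: differ → tools
sku=U28: category=garden vs garden: equal → NULL
sku=U29: category=garden vs garden: equal → NULL
sku=U32: category=books vs garden: differ → books
sku=U39: category=auto vs garden: differ → auto
sku=U41: category=garden vs garden: equal → NULL
sku=U42: category=auto vs garden: differ → auto
sku=U46: category=toys vs garden: differ → toys
sku=U75: category=toys vs garden: differ → toys
sku=U84: category=garden vs garden: equal → NULL
sku=U91: category=tools vs garden: differ → tools
sku=U99: category=books vs garden: differ → books

tools, NULL, NULL, books, auto, NULL, auto, toys, toys, NULL, tools, books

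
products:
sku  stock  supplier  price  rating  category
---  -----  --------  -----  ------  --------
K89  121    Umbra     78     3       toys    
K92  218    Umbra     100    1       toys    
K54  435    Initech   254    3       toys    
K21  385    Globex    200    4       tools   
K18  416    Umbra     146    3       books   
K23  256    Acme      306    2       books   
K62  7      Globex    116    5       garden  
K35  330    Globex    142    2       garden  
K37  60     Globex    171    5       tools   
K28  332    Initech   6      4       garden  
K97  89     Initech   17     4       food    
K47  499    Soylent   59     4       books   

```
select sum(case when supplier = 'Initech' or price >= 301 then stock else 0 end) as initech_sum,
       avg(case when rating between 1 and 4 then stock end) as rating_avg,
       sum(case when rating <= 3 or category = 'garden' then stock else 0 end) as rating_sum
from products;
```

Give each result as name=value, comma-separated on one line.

[initech_sum: supplier = 'Initech' or price >= 301]
sku=K89: ✗
sku=K92: ✗
sku=K54: ✓ → 435
sku=K21: ✗
sku=K18: ✗
sku=K23: ✓ → 256
sku=K62: ✗
sku=K35: ✗
sku=K37: ✗
sku=K28: ✓ → 332
sku=K97: ✓ → 89
sku=K47: ✗
initech_sum = 435 + 256 + 332 + 89 = 1112
—
[rating_avg: rating between 1 and 4]
sku=K89: ✓ → 121
sku=K92: ✓ → 218
sku=K54: ✓ → 435
sku=K21: ✓ → 385
sku=K18: ✓ → 416
sku=K23: ✓ → 256
sku=K62: ✗
sku=K35: ✓ → 330
sku=K37: ✗
sku=K28: ✓ → 332
sku=K97: ✓ → 89
sku=K47: ✓ → 499
rating_avg = (121 + 218 + 435 + 385 + 416 + 256 + 330 + 332 + 89 + 499) / 10 = 308.1
—
[rating_sum: rating <= 3 or category = 'garden']
sku=K89: ✓ → 121
sku=K92: ✓ → 218
sku=K54: ✓ → 435
sku=K21: ✗
sku=K18: ✓ → 416
sku=K23: ✓ → 256
sku=K62: ✓ → 7
sku=K35: ✓ → 330
sku=K37: ✗
sku=K28: ✓ → 332
sku=K97: ✗
sku=K47: ✗
rating_sum = 121 + 218 + 435 + 416 + 256 + 7 + 330 + 332 = 2115

initech_sum=1112, rating_avg=308.1, rating_sum=2115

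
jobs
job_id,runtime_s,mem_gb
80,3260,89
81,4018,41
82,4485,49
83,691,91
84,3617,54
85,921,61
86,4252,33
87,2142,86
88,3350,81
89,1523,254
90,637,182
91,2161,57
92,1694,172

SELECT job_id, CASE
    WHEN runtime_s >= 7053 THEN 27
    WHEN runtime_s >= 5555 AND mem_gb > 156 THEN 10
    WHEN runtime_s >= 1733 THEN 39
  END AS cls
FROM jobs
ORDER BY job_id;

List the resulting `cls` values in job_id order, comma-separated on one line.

39, 39, 39, NULL, 39, NULL, 39, 39, 39, NULL, NULL, 39, NULL

job_id=80: runtime_s >= 1733 → 39
job_id=81: runtime_s >= 1733 → 39
job_id=82: runtime_s >= 1733 → 39
job_id=83: (no match → NULL) → NULL
job_id=84: runtime_s >= 1733 → 39
job_id=85: (no match → NULL) → NULL
job_id=86: runtime_s >= 1733 → 39
job_id=87: runtime_s >= 1733 → 39
job_id=88: runtime_s >= 1733 → 39
job_id=89: (no match → NULL) → NULL
job_id=90: (no match → NULL) → NULL
job_id=91: runtime_s >= 1733 → 39
job_id=92: (no match → NULL) → NULL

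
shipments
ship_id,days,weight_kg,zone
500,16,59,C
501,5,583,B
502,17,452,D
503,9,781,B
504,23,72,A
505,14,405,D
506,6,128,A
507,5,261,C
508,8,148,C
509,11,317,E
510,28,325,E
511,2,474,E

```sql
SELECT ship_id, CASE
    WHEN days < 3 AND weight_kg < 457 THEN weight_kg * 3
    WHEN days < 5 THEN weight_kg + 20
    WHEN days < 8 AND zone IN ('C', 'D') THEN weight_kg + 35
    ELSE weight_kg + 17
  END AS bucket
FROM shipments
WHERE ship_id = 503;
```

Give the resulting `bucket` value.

ship_id = 503: days=9, weight_kg=781, zone=B.
days < 3 AND weight_kg < 457 → false
days < 5 → false
days < 8 AND zone IN ('C', 'D') → false
No prior WHEN matched → ELSE → 798

798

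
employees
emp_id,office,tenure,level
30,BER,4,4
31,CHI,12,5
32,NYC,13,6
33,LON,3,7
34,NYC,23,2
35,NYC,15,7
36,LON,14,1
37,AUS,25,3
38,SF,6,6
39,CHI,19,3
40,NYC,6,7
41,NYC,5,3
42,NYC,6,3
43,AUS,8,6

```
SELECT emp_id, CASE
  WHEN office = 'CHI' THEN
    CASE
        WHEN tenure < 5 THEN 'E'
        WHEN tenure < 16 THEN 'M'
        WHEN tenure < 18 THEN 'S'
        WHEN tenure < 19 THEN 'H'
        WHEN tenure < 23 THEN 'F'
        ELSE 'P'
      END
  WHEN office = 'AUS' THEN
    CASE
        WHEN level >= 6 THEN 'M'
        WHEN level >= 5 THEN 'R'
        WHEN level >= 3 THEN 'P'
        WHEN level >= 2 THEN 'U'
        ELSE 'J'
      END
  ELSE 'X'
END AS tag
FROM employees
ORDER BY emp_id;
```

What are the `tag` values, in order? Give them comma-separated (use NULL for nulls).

emp_id=30: office='BER' → outer ELSE → X
emp_id=31: office='CHI' → inner[tenure < 16] → M
emp_id=32: office='NYC' → outer ELSE → X
emp_id=33: office='LON' → outer ELSE → X
emp_id=34: office='NYC' → outer ELSE → X
emp_id=35: office='NYC' → outer ELSE → X
emp_id=36: office='LON' → outer ELSE → X
emp_id=37: office='AUS' → inner[level >= 3] → P
emp_id=38: office='SF' → outer ELSE → X
emp_id=39: office='CHI' → inner[tenure < 23] → F
emp_id=40: office='NYC' → outer ELSE → X
emp_id=41: office='NYC' → outer ELSE → X
emp_id=42: office='NYC' → outer ELSE → X
emp_id=43: office='AUS' → inner[level >= 6] → M

X, M, X, X, X, X, X, P, X, F, X, X, X, M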